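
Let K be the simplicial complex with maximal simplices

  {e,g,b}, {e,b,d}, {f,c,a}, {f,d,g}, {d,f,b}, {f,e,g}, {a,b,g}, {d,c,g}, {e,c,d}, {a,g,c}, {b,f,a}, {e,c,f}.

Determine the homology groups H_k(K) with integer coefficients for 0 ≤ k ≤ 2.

H_0 = Z,  H_1 = Z_2,  H_2 = 0.

K has 7 vertices, 18 edges, 12 triangles.
rank ∂_0 = 0, rank ∂_1 = 6 ⇒ b_0 = 7 − 0 − 6 = 1; all invariant factors of ∂_1 are 1 so no torsion. So H_0 = Z.
rank ∂_1 = 6, rank ∂_2 = 12 ⇒ b_1 = 18 − 6 − 12 = 0; ∂_2 has invariant factor(s) [2] giving torsion. So H_1 = Z_2.
rank ∂_2 = 12, rank ∂_3 = 0 ⇒ b_2 = 12 − 12 − 0 = 0. So H_2 = 0.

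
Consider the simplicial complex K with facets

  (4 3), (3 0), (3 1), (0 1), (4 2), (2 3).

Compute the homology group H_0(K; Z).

Order the vertices as 0 < 1 < 2 < 3 < 4. Listing each simplex with vertices in this order, K has dimension 1 with simplices:

  0-simplices (5): [0], [1], [2], [3], [4]
  1-simplices (6): [0,1], [0,3], [1,3], [2,3], [2,4], [3,4]

Hence C_0 ≅ Z^5, C_1 ≅ Z^6.

∂_1: C_1 → C_0 is given by ∂[p,q] = [q] − [p]. For instance
  ∂[3,4] = [4] − [3].
As a 5×6 matrix over Z this has rank 4, with invariant factors (1,1,1,1).

Now H_k = ker ∂_k / im ∂_{k+1}, so:

  H_0: rank C_0 − rank ∂_1 = 5 − 4 = 1, and the invariant factors of ∂_1 are all 1, so H_0 ≅ Z.

(K is a triangulation of a wedge of 2 circles.)

H_0 = Z.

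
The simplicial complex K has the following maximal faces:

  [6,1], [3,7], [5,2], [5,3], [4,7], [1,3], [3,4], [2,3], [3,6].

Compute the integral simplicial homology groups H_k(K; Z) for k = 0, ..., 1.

H_0 ≅ Z,  H_1 ≅ Z^3.

K has 7 vertices, 9 edges.
rank ∂_0 = 0, rank ∂_1 = 6 ⇒ b_0 = 7 − 0 − 6 = 1; all invariant factors of ∂_1 are 1 so no torsion. So H_0 ≅ Z.
rank ∂_1 = 6, rank ∂_2 = 0 ⇒ b_1 = 9 − 6 − 0 = 3. So H_1 ≅ Z^3.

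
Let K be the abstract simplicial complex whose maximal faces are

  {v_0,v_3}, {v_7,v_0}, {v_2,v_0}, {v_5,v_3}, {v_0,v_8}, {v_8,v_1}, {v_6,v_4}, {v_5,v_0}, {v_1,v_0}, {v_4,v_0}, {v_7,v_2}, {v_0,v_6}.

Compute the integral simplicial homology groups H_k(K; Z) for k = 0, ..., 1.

Order the vertices as v_0 < v_1 < v_2 < v_3 < v_4 < v_5 < v_6 < v_7 < v_8. Listing each simplex with vertices in this order, K has dimension 1 with simplices:

  0-simplices (9): [v_0], [v_1], [v_2], [v_3], [v_4], [v_5], [v_6], [v_7], [v_8]
  1-simplices (12): [v_0,v_1], [v_0,v_2], [v_0,v_3], [v_0,v_4], [v_0,v_5], [v_0,v_6], [v_0,v_7], [v_0,v_8], [v_1,v_8], [v_2,v_7], [v_3,v_5], [v_4,v_6]

giving chain groups C_0 ≅ Z^9, C_1 ≅ Z^12.

∂_1: C_1 → C_0 maps an edge to its endpoints' difference, ∂[p,q] = q − p.
This gives a 9×12 integer matrix of rank 8; reducing to Smith normal form yields diagonal entries (1,1,1,1,1,1,1,1).

Now H_k = ker ∂_k / im ∂_{k+1}, so:

  H_0: rank C_0 − rank ∂_1 = 9 − 8 = 1, and the invariant factors of ∂_1 are all 1, so H_0 = Z.
  H_1: rank ker ∂_1 − rank ∂_2 = (12 − 8) − 0 = 4, and there is no ∂_2, so H_1 = Z^4.

As a check, the Euler characteristic is 9 − 12 = -3, which agrees with 1 − 4 = -3.

H_0 ≅ Z,  H_1 ≅ Z^4.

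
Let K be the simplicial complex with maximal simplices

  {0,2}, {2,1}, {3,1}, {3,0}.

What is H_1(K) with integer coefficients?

Take the total order 0 < 1 < 2 < 3 on the vertex set. Then K (dimension 1) consists of the simplices:

  0-simplices (4): [0], [1], [2], [3]
  1-simplices (4): [0,2], [0,3], [1,2], [1,3]

giving chain groups C_0 ≅ Z^4, C_1 ≅ Z^4.

∂_1: C_1 → C_0 is given by ∂[p,q] = [q] − [p]. For instance
  ∂[1,3] = [3] − [1].
As a 4×4 matrix over Z this has rank 3, with invariant factors (1,1,1).

Now H_k = ker ∂_k / im ∂_{k+1}, so:

  H_1: rank ker ∂_1 − rank ∂_2 = (4 − 3) − 0 = 1, and there is no ∂_2, so H_1 ≅ Z.

(K is a triangulation of the circle S^1.)

H_1 = Z.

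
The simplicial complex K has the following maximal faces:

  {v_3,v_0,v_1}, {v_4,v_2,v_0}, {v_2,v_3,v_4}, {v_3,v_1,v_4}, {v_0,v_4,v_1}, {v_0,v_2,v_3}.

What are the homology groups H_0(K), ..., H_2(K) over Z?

H_0 = Z,  H_1 = 0,  H_2 = Z.

We work with the vertex ordering v_0 < v_1 < v_2 < v_3 < v_4. The simplices of K, each written with vertices in increasing order, are:

  0-simplices (5): [v_0], [v_1], [v_2], [v_3], [v_4]
  1-simplices (9): [v_0,v_1], [v_0,v_2], [v_0,v_3], [v_0,v_4], [v_1,v_3], [v_1,v_4], [v_2,v_3], [v_2,v_4], [v_3,v_4]
  2-simplices (6): [v_0,v_1,v_3], [v_0,v_1,v_4], [v_0,v_2,v_3], [v_0,v_2,v_4], [v_1,v_3,v_4], [v_2,v_3,v_4]

giving chain groups C_0 ≅ Z^5, C_1 ≅ Z^9, C_2 ≅ Z^6.

The boundary map ∂_1: C_1 → C_0 sends each edge [p,q] (with p < q) to q − p. For instance
  ∂[v_0,v_2] = [v_2] − [v_0].
The 5×9 boundary matrix has rank 4 and Smith normal form diag(1,1,1,1).

The boundary map ∂_2: C_2 → C_1 maps a triangle to the signed sum of its edges. For instance
  ∂[v_0,v_2,v_3] = [v_2,v_3] − [v_0,v_3] + [v_0,v_2],
  ∂[v_0,v_1,v_4] = [v_1,v_4] − [v_0,v_4] + [v_0,v_1].
This gives a 9×6 integer matrix of rank 5; reducing to Smith normal form yields diagonal entries (1,1,1,1,1).

Now H_k = ker ∂_k / im ∂_{k+1}, so:

  H_0: rank C_0 − rank ∂_1 = 5 − 4 = 1, and the invariant factors of ∂_1 are all 1, so H_0 ≅ Z.
  H_1: rank ker ∂_1 − rank ∂_2 = (9 − 4) − 5 = 0, and the invariant factors of ∂_2 are all 1, so H_1 ≅ 0.
  H_2: rank ker ∂_2 − rank ∂_3 = (6 − 5) − 0 = 1, and there is no ∂_3, so H_2 ≅ Z.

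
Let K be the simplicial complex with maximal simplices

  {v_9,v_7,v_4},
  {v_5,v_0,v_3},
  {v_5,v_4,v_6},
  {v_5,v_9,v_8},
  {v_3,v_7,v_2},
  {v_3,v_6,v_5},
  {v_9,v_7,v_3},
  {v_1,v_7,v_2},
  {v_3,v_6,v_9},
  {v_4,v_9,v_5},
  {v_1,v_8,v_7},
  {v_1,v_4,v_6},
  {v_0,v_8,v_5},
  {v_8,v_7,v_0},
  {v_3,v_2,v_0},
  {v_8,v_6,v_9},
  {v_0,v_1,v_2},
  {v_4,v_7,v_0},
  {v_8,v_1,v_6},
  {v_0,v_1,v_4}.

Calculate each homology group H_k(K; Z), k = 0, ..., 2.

H_0 = Z,  H_1 = Z ⊕ Z/2,  H_2 = 0.

We work with the vertex ordering v_0 < v_1 < v_2 < v_3 < v_4 < v_5 < v_6 < v_7 < v_8 < v_9. The simplices of K, each written with vertices in increasing order, are:

  0-simplices (10): [v_0], [v_1], [v_2], [v_3], [v_4], [v_5], [v_6], [v_7], [v_8], [v_9]
  1-simplices (30): (30 of them)
  2-simplices (20): (20 of them)

Hence C_0 ≅ Z^10, C_1 ≅ Z^30, C_2 ≅ Z^20.

The boundary map ∂_1: C_1 → C_0 maps an edge to its endpoints' difference, ∂[p,q] = q − p.
The resulting 10×30 matrix has rank 9, and its Smith normal form has invariant factors (1,1,1,1,1,1,1,1,1).

The boundary map ∂_2: C_2 → C_1 acts by ∂[p,q,r] = [q,r] − [p,r] + [p,q]. For instance
  ∂[v_0,v_7,v_8] = [v_7,v_8] − [v_0,v_8] + [v_0,v_7],
  ∂[v_1,v_2,v_7] = [v_2,v_7] − [v_1,v_7] + [v_1,v_2].
As a 30×20 matrix over Z this has rank 20, with invariant factors (1,1,1,1,1,1,1,1,1,1,1,1,1,1,1,1,1,1,1,2).

Computing H_k = (kernel of ∂_k) / (image of ∂_{k+1}):

  H_0: rank C_0 − rank ∂_1 = 10 − 9 = 1, and the invariant factors of ∂_1 are all 1, so H_0 ≅ Z.
  H_1: rank ker ∂_1 − rank ∂_2 = (30 − 9) − 20 = 1, and ∂_2 has invariant factor 2 > 1, so H_1 ≅ Z ⊕ Z/2.
  H_2: rank ker ∂_2 − rank ∂_3 = (20 − 20) − 0 = 0, and there is no ∂_3, so H_2 ≅ 0.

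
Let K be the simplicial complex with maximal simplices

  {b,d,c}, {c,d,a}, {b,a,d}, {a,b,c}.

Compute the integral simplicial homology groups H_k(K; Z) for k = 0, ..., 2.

H_0 ≅ Z,  H_1 = 0,  H_2 ≅ Z.

Order the vertices as a < b < c < d. Listing each simplex with vertices in this order, K has dimension 2 with simplices:

  0-simplices (4): a, b, c, d
  1-simplices (6): ab, ac, ad, bc, bd, cd
  2-simplices (4): abc, abd, acd, bcd

giving chain groups C_0 ≅ Z^4, C_1 ≅ Z^6, C_2 ≅ Z^4.

Boundary ∂_1: C_1 → C_0 sends each edge [p,q] (with p < q) to q − p.
This gives a 4×6 integer matrix of rank 3; reducing to Smith normal form yields diagonal entries (1,1,1).

∂_2: C_2 → C_1 maps a triangle to the signed sum of its edges. For instance
  ∂bcd = cd − bd + bc,
  ∂abc = bc − ac + ab.
The resulting 6×4 matrix has rank 3, and its Smith normal form has invariant factors (1,1,1).

Computing H_k = (kernel of ∂_k) / (image of ∂_{k+1}):

  H_0: rank C_0 − rank ∂_1 = 4 − 3 = 1, and the invariant factors of ∂_1 are all 1, so H_0 ≅ Z.
  H_1: rank ker ∂_1 − rank ∂_2 = (6 − 3) − 3 = 0, and the invariant factors of ∂_2 are all 1, so H_1 ≅ 0.
  H_2: rank ker ∂_2 − rank ∂_3 = (4 − 3) − 0 = 1, and there is no ∂_3, so H_2 ≅ Z.

As a check, the Euler characteristic is 4 − 6 + 4 = 2, which agrees with 1 − 0 + 1 = 2.
(K is a triangulation of the 2-sphere S^2.)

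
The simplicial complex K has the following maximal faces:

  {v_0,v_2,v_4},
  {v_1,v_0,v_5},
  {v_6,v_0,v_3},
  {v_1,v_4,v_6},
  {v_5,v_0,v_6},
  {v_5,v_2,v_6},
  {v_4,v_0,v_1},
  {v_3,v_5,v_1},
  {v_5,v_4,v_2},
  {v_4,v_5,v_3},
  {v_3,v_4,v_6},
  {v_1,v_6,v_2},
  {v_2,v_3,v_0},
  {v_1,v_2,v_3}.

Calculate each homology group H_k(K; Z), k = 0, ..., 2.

H_0 = Z,  H_1 = Z^2,  H_2 = Z.

Order the vertices as v_0 < v_1 < v_2 < v_3 < v_4 < v_5 < v_6. Listing each simplex with vertices in this order, K has dimension 2 with simplices:

  0-simplices (7): [v_0], [v_1], [v_2], [v_3], [v_4], [v_5], [v_6]
  1-simplices (21): (21 of them)
  2-simplices (14): (14 of them)

giving chain groups C_0 ≅ Z^7, C_1 ≅ Z^21, C_2 ≅ Z^14.

∂_1: C_1 → C_0 sends each edge [p,q] (with p < q) to q − p. For instance
  ∂[v_1,v_2] = [v_2] − [v_1].
As a 7×21 matrix over Z this has rank 6, with invariant factors (1,1,1,1,1,1).

∂_2: C_2 → C_1 sends each 2-simplex [p,q,r] to [q,r] − [p,r] + [p,q]. For instance
  ∂[v_3,v_4,v_6] = [v_4,v_6] − [v_3,v_6] + [v_3,v_4],
  ∂[v_0,v_3,v_6] = [v_3,v_6] − [v_0,v_6] + [v_0,v_3].
This gives a 21×14 integer matrix of rank 13; reducing to Smith normal form yields diagonal entries (1,1,1,1,1,1,1,1,1,1,1,1,1).

Now H_k = ker ∂_k / im ∂_{k+1}, so:

  H_0: rank C_0 − rank ∂_1 = 7 − 6 = 1, and the invariant factors of ∂_1 are all 1, so H_0 ≅ Z.
  H_1: rank ker ∂_1 − rank ∂_2 = (21 − 6) − 13 = 2, and the invariant factors of ∂_2 are all 1, so H_1 ≅ Z^2.
  H_2: rank ker ∂_2 − rank ∂_3 = (14 − 13) − 0 = 1, and there is no ∂_3, so H_2 ≅ Z.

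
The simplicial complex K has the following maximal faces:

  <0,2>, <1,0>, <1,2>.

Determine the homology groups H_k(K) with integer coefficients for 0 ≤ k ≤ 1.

K has 3 vertices, 3 edges.
rank ∂_0 = 0, rank ∂_1 = 2 ⇒ b_0 = 3 − 0 − 2 = 1; all invariant factors of ∂_1 are 1 so no torsion. So H_0 ≅ Z.
rank ∂_1 = 2, rank ∂_2 = 0 ⇒ b_1 = 3 − 2 − 0 = 1. So H_1 ≅ Z.

H_0 = Z,  H_1 = Z.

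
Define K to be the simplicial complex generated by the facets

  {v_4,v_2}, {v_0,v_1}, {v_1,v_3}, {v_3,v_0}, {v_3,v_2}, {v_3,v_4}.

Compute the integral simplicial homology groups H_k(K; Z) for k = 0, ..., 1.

H_0 ≅ Z,  H_1 ≅ Z^2.

We work with the vertex ordering v_0 < v_1 < v_2 < v_3 < v_4. The simplices of K, each written with vertices in increasing order, are:

  0-simplices (5): [v_0], [v_1], [v_2], [v_3], [v_4]
  1-simplices (6): [v_0,v_1], [v_0,v_3], [v_1,v_3], [v_2,v_3], [v_2,v_4], [v_3,v_4]

giving chain groups C_0 ≅ Z^5, C_1 ≅ Z^6.

Boundary ∂_1: C_1 → C_0 sends each edge [p,q] (with p < q) to q − p. For instance
  ∂[v_1,v_3] = [v_3] − [v_1].
The 5×6 boundary matrix has rank 4 and Smith normal form diag(1,1,1,1).

Reading off H_k = ker ∂_k / im ∂_{k+1}:

  H_0: rank C_0 − rank ∂_1 = 5 − 4 = 1, and the invariant factors of ∂_1 are all 1, so H_0 ≅ Z.
  H_1: rank ker ∂_1 − rank ∂_2 = (6 − 4) − 0 = 2, and there is no ∂_2, so H_1 ≅ Z^2.

As a check, the Euler characteristic is 5 − 6 = -1, which agrees with 1 − 2 = -1.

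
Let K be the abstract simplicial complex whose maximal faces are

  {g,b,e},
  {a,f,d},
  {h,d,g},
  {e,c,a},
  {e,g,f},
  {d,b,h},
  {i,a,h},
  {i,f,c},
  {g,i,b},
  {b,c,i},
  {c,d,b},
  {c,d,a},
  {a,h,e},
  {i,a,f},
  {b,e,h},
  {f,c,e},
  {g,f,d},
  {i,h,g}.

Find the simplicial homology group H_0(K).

We work with the vertex ordering a < b < c < d < e < f < g < h < i. The simplices of K, each written with vertices in increasing order, are:

  0-simplices (9): a, b, c, d, e, f, g, h, i
  1-simplices (27): ac, ad, ae, af, ah, ai, bc, bd, be, bg, bh, bi, cd, ce, cf, ci, df, dg, dh, ef, eg, eh, fg, fi, gh, gi, hi
  2-simplices (18): acd, ace, adf, aeh, afi, ahi, bcd, bci, bdh, beg, beh, bgi, cef, cfi, dfg, dgh, efg, ghi

Hence C_0 ≅ Z^9, C_1 ≅ Z^27, C_2 ≅ Z^18.

∂_1: C_1 → C_0 maps an edge to its endpoints' difference, ∂[p,q] = q − p.
The 9×27 boundary matrix has rank 8 and Smith normal form diag(1,1,1,1,1,1,1,1).

∂_2: C_2 → C_1 sends each 2-simplex [p,q,r] to [q,r] − [p,r] + [p,q]. For instance
  ∂cef = ef − cf + ce,
  ∂adf = df − af + ad.
This gives a 27×18 integer matrix of rank 18; reducing to Smith normal form yields diagonal entries (1,1,1,1,1,1,1,1,1,1,1,1,1,1,1,1,1,2).

Now H_k = ker ∂_k / im ∂_{k+1}, so:

  H_0: rank C_0 − rank ∂_1 = 9 − 8 = 1, and the invariant factors of ∂_1 are all 1, so H_0 ≅ Z.

(K is a triangulation of the Klein bottle.)

H_0 = Z.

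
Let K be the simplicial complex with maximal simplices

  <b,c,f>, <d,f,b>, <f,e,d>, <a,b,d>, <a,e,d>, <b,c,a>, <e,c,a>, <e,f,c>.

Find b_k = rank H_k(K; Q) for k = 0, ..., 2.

We work with the vertex ordering a < b < c < d < e < f. The simplices of K, each written with vertices in increasing order, are:

  0-simplices (6): a, b, c, d, e, f
  1-simplices (12): ab, ac, ad, ae, bc, bd, bf, ce, cf, de, df, ef
  2-simplices (8): abc, abd, ace, ade, bcf, bdf, cef, def

so the chain groups are C_0 ≅ Z^6, C_1 ≅ Z^12, C_2 ≅ Z^8.

The boundary map ∂_1: C_1 → C_0 is given by ∂[p,q] = [q] − [p]. For instance
  ∂cf = f − c.
The resulting 6×12 matrix has rank 5, and its Smith normal form has invariant factors (1,1,1,1,1).

The boundary map ∂_2: C_2 → C_1 maps a triangle to the signed sum of its edges. For instance
  ∂abc = bc − ac + ab,
  ∂abd = bd − ad + ab.
The 12×8 boundary matrix has rank 7 and Smith normal form diag(1,1,1,1,1,1,1).

From H_k ≅ ker(∂_k) / im(∂_{k+1}) we obtain:

  H_0: rank C_0 − rank ∂_1 = 6 − 5 = 1, and the invariant factors of ∂_1 are all 1, so H_0 ≅ Z.
  H_1: rank ker ∂_1 − rank ∂_2 = (12 − 5) − 7 = 0, and the invariant factors of ∂_2 are all 1, so H_1 ≅ 0.
  H_2: rank ker ∂_2 − rank ∂_3 = (8 − 7) − 0 = 1, and there is no ∂_3, so H_2 ≅ Z.

Hence the Betti numbers are b_0 = 1, b_1 = 0, b_2 = 1.

b_0 = 1, b_1 = 0, b_2 = 1.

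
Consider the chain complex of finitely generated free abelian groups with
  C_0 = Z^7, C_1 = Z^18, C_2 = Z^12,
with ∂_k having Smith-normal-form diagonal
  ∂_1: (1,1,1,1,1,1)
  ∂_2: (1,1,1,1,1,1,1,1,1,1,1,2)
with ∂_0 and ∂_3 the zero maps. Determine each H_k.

H_0: b_0 = 7 − 0 − 6 = 1; torsion from ∂_1 factors > 1: none. So H_0 ≅ Z.
H_1: b_1 = 18 − 6 − 12 = 0; torsion from ∂_2 factors > 1: [2]. So H_1 ≅ Z_2.
H_2: b_2 = 12 − 12 − 0 = 0; torsion from ∂_3 factors > 1: none. So H_2 ≅ 0.

H_0 ≅ Z,  H_1 ≅ Z_2,  H_2 = 0.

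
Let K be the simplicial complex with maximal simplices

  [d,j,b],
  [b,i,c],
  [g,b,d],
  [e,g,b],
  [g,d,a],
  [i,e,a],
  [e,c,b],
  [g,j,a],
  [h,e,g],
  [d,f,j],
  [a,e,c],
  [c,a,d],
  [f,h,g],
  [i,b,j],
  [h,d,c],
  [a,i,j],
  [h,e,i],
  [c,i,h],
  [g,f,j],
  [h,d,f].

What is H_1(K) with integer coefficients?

H_1 ≅ Z ⊕ Z_2.

Fix the vertex order a < b < c < d < e < f < g < h < i < j and write every simplex with vertices in increasing order. Then dim K = 2 and the simplices of K are:

  0-simplices (10): a, b, c, d, e, f, g, h, i, j
  1-simplices (30): ac, ad, ae, ag, ai, aj, bc, bd, be, bg, bi, bj, cd, ce, ch, ci, df, dg, dh, dj, eg, eh, ei, fg, fh, fj, gh, gj, hi, ij
  2-simplices (20): acd, ace, adg, aei, agj, aij, bce, bci, bdg, bdj, beg, bij, cdh, chi, dfh, dfj, egh, ehi, fgh, fgj

so the chain groups are C_0 ≅ Z^10, C_1 ≅ Z^30, C_2 ≅ Z^20.

∂_1: C_1 → C_0 sends each edge [p,q] (with p < q) to q − p. For instance
  ∂ag = g − a.
The 10×30 boundary matrix has rank 9 and Smith normal form diag(1,1,1,1,1,1,1,1,1).

The boundary map ∂_2: C_2 → C_1 sends each 2-simplex [p,q,r] to [q,r] − [p,r] + [p,q]. For instance
  ∂agj = gj − aj + ag,
  ∂fgj = gj − fj + fg.
The 30×20 boundary matrix has rank 20 and Smith normal form diag(1,1,1,1,1,1,1,1,1,1,1,1,1,1,1,1,1,1,1,2).

From H_k ≅ ker(∂_k) / im(∂_{k+1}) we obtain:

  H_1: rank ker ∂_1 − rank ∂_2 = (30 − 9) − 20 = 1, and ∂_2 has invariant factor 2 > 1, so H_1 = Z ⊕ Z_2.

(K is a triangulation of the Klein bottle.)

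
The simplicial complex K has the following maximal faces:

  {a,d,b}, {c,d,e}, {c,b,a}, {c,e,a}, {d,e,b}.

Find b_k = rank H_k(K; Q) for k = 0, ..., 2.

b_0 = 1, b_1 = 1, b_2 = 0.

K has 5 vertices, 10 edges, 5 triangles.
rank ∂_0 = 0, rank ∂_1 = 4 ⇒ b_0 = 5 − 0 − 4 = 1; all invariant factors of ∂_1 are 1 so no torsion. So H_0 ≅ Z.
rank ∂_1 = 4, rank ∂_2 = 5 ⇒ b_1 = 10 − 4 − 5 = 1; all invariant factors of ∂_2 are 1 so no torsion. So H_1 ≅ Z.
rank ∂_2 = 5, rank ∂_3 = 0 ⇒ b_2 = 5 − 5 − 0 = 0. So H_2 ≅ 0.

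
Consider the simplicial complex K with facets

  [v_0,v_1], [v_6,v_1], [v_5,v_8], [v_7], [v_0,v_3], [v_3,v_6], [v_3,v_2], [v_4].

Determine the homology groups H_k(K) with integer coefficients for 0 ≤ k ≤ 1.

Take the total order v_0 < v_1 < v_2 < v_3 < v_4 < v_5 < v_6 < v_7 < v_8 on the vertex set. Then K (dimension 1) consists of the simplices:

  0-simplices (9): [v_0], [v_1], [v_2], [v_3], [v_4], [v_5], [v_6], [v_7], [v_8]
  1-simplices (6): [v_0,v_1], [v_0,v_3], [v_1,v_6], [v_2,v_3], [v_3,v_6], [v_5,v_8]

giving chain groups C_0 ≅ Z^9, C_1 ≅ Z^6.

Boundary ∂_1: C_1 → C_0 sends each edge [p,q] (with p < q) to q − p.
As a 9×6 matrix over Z this has rank 5, with invariant factors (1,1,1,1,1).

Reading off H_k = ker ∂_k / im ∂_{k+1}:

  H_0: rank C_0 − rank ∂_1 = 9 − 5 = 4, and the invariant factors of ∂_1 are all 1, so H_0 = Z^4.
  H_1: rank ker ∂_1 − rank ∂_2 = (6 − 5) − 0 = 1, and there is no ∂_2, so H_1 = Z.

H_0 ≅ Z^4,  H_1 ≅ Z.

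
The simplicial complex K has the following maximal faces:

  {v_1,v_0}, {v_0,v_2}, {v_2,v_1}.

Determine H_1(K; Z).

K has 3 vertices, 3 edges.
rank ∂_1 = 2, rank ∂_2 = 0 ⇒ b_1 = 3 − 2 − 0 = 1. So H_1 ≅ Z.

H_1 ≅ Z.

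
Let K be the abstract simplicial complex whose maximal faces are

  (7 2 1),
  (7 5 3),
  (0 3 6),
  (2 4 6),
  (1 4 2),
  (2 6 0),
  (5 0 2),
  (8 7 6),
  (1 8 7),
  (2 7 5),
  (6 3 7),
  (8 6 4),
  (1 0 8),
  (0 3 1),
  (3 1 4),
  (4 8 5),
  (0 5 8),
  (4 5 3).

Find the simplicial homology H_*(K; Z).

H_0 = Z,  H_1 = Z^2,  H_2 = Z.

Take the total order 0 < 1 < 2 < 3 < 4 < 5 < 6 < 7 < 8 on the vertex set. Then K (dimension 2) consists of the simplices:

  0-simplices (9): [0], [1], [2], [3], [4], [5], [6], [7], [8]
  1-simplices (27): (27 of them)
  2-simplices (18): [0,1,3], [0,1,8], [0,2,5], [0,2,6], [0,3,6], [0,5,8], [1,2,4], [1,2,7], [1,3,4], [1,7,8], [2,4,6], [2,5,7], [3,4,5], [3,5,7], [3,6,7], [4,5,8], [4,6,8], [6,7,8]

Hence C_0 ≅ Z^9, C_1 ≅ Z^27, C_2 ≅ Z^18.

Boundary ∂_1: C_1 → C_0 sends each edge [p,q] (with p < q) to q − p. For instance
  ∂[2,6] = [6] − [2].
As a 9×27 matrix over Z this has rank 8, with invariant factors (1,1,1,1,1,1,1,1).

Boundary ∂_2: C_2 → C_1 sends each 2-simplex [p,q,r] to [q,r] − [p,r] + [p,q]. For instance
  ∂[0,1,3] = [1,3] − [0,3] + [0,1],
  ∂[0,2,5] = [2,5] − [0,5] + [0,2].
As a 27×18 matrix over Z this has rank 17, with invariant factors (1,1,1,1,1,1,1,1,1,1,1,1,1,1,1,1,1).

From H_k ≅ ker(∂_k) / im(∂_{k+1}) we obtain:

  H_0: rank C_0 − rank ∂_1 = 9 − 8 = 1, and the invariant factors of ∂_1 are all 1, so H_0 ≅ Z.
  H_1: rank ker ∂_1 − rank ∂_2 = (27 − 8) − 17 = 2, and the invariant factors of ∂_2 are all 1, so H_1 ≅ Z^2.
  H_2: rank ker ∂_2 − rank ∂_3 = (18 − 17) − 0 = 1, and there is no ∂_3, so H_2 ≅ Z.

As a check, the Euler characteristic is 9 − 27 + 18 = 0, which agrees with 1 − 2 + 1 = 0.
(K is a triangulation of the torus T^2.)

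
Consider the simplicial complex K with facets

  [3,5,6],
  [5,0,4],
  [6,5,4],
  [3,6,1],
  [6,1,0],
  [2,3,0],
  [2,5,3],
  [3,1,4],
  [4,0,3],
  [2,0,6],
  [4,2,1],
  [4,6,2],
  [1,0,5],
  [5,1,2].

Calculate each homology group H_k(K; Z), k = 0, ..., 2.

H_0 = Z,  H_1 = Z^2,  H_2 = Z.

Fix the vertex order 0 < 1 < 2 < 3 < 4 < 5 < 6 and write every simplex with vertices in increasing order. Then dim K = 2 and the simplices of K are:

  0-simplices (7): [0], [1], [2], [3], [4], [5], [6]
  1-simplices (21): [0,1], [0,2], [0,3], [0,4], [0,5], [0,6], [1,2], [1,3], [1,4], [1,5], [1,6], [2,3], [2,4], [2,5], [2,6], [3,4], [3,5], [3,6], [4,5], [4,6], [5,6]
  2-simplices (14): [0,1,5], [0,1,6], [0,2,3], [0,2,6], [0,3,4], [0,4,5], [1,2,4], [1,2,5], [1,3,4], [1,3,6], [2,3,5], [2,4,6], [3,5,6], [4,5,6]

Hence C_0 ≅ Z^7, C_1 ≅ Z^21, C_2 ≅ Z^14.

∂_1: C_1 → C_0 maps an edge to its endpoints' difference, ∂[p,q] = q − p. For instance
  ∂[2,4] = [4] − [2].
The resulting 7×21 matrix has rank 6, and its Smith normal form has invariant factors (1,1,1,1,1,1).

Boundary ∂_2: C_2 → C_1 acts by ∂[p,q,r] = [q,r] − [p,r] + [p,q]. For instance
  ∂[0,1,6] = [1,6] − [0,6] + [0,1],
  ∂[1,2,5] = [2,5] − [1,5] + [1,2].
This gives a 21×14 integer matrix of rank 13; reducing to Smith normal form yields diagonal entries (1,1,1,1,1,1,1,1,1,1,1,1,1).

Now H_k = ker ∂_k / im ∂_{k+1}, so:

  H_0: rank C_0 − rank ∂_1 = 7 − 6 = 1, and the invariant factors of ∂_1 are all 1, so H_0 ≅ Z.
  H_1: rank ker ∂_1 − rank ∂_2 = (21 − 6) − 13 = 2, and the invariant factors of ∂_2 are all 1, so H_1 ≅ Z^2.
  H_2: rank ker ∂_2 − rank ∂_3 = (14 − 13) − 0 = 1, and there is no ∂_3, so H_2 ≅ Z.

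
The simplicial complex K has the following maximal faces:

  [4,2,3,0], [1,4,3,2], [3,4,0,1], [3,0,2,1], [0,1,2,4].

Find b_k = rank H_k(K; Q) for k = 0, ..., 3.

Order the vertices as 0 < 1 < 2 < 3 < 4. Listing each simplex with vertices in this order, K has dimension 3 with simplices:

  0-simplices (5): [0], [1], [2], [3], [4]
  1-simplices (10): [0,1], [0,2], [0,3], [0,4], [1,2], [1,3], [1,4], [2,3], [2,4], [3,4]
  2-simplices (10): [0,1,2], [0,1,3], [0,1,4], [0,2,3], [0,2,4], [0,3,4], [1,2,3], [1,2,4], [1,3,4], [2,3,4]
  3-simplices (5): [0,1,2,3], [0,1,2,4], [0,1,3,4], [0,2,3,4], [1,2,3,4]

Hence C_0 ≅ Z^5, C_1 ≅ Z^10, C_2 ≅ Z^10, C_3 ≅ Z^5.

The boundary map ∂_1: C_1 → C_0 is given by ∂[p,q] = [q] − [p]. For instance
  ∂[3,4] = [4] − [3].
The 5×10 boundary matrix has rank 4 and Smith normal form diag(1,1,1,1).

The boundary map ∂_2: C_2 → C_1 acts by ∂[p,q,r] = [q,r] − [p,r] + [p,q]. For instance
  ∂[0,1,2] = [1,2] − [0,2] + [0,1],
  ∂[1,3,4] = [3,4] − [1,4] + [1,3].
The 10×10 boundary matrix has rank 6 and Smith normal form diag(1,1,1,1,1,1).

The boundary map ∂_3: C_3 → C_2 sends each 3-simplex σ to the alternating sum Σ_i (−1)^i (σ with its i-th vertex removed). For instance
  ∂[0,2,3,4] = [2,3,4] − [0,3,4] + [0,2,4] − [0,2,3],
  ∂[1,2,3,4] = [2,3,4] − [1,3,4] + [1,2,4] − [1,2,3].
As a 10×5 matrix over Z this has rank 4, with invariant factors (1,1,1,1).

From H_k ≅ ker(∂_k) / im(∂_{k+1}) we obtain:

  H_0: rank C_0 − rank ∂_1 = 5 − 4 = 1, and the invariant factors of ∂_1 are all 1, so H_0 ≅ Z.
  H_1: rank ker ∂_1 − rank ∂_2 = (10 − 4) − 6 = 0, and the invariant factors of ∂_2 are all 1, so H_1 ≅ 0.
  H_2: rank ker ∂_2 − rank ∂_3 = (10 − 6) − 4 = 0, and the invariant factors of ∂_3 are all 1, so H_2 ≅ 0.
  H_3: rank ker ∂_3 − rank ∂_4 = (5 − 4) − 0 = 1, and there is no ∂_4, so H_3 ≅ Z.

(K is a triangulation of the 3-sphere S^3.)

Hence the Betti numbers are b_0 = 1, b_1 = 0, b_2 = 0, b_3 = 1.

b_0 = 1, b_1 = 0, b_2 = 0, b_3 = 1.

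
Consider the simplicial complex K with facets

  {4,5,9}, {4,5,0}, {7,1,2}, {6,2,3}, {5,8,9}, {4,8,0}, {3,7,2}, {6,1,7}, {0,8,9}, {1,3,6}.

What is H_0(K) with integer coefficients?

Take the total order 0 < 1 < 2 < 3 < 4 < 5 < 6 < 7 < 8 < 9 on the vertex set. Then K (dimension 2) consists of the simplices:

  0-simplices (10): [0], [1], [2], [3], [4], [5], [6], [7], [8], [9]
  1-simplices (20): [0,4], [0,5], [0,8], [0,9], [1,2], [1,3], [1,6], [1,7], [2,3], [2,6], [2,7], [3,6], [3,7], [4,5], [4,8], [4,9], [5,8], [5,9], [6,7], [8,9]
  2-simplices (10): [0,4,5], [0,4,8], [0,8,9], [1,2,7], [1,3,6], [1,6,7], [2,3,6], [2,3,7], [4,5,9], [5,8,9]

giving chain groups C_0 ≅ Z^10, C_1 ≅ Z^20, C_2 ≅ Z^10.

The boundary map ∂_1: C_1 → C_0 maps an edge to its endpoints' difference, ∂[p,q] = q − p.
This gives a 10×20 integer matrix of rank 8; reducing to Smith normal form yields diagonal entries (1,1,1,1,1,1,1,1).

The boundary map ∂_2: C_2 → C_1 maps a triangle to the signed sum of its edges. For instance
  ∂[1,2,7] = [2,7] − [1,7] + [1,2],
  ∂[2,3,6] = [3,6] − [2,6] + [2,3].
This gives a 20×10 integer matrix of rank 10; reducing to Smith normal form yields diagonal entries (1,1,1,1,1,1,1,1,1,1).

Now H_k = ker ∂_k / im ∂_{k+1}, so:

  H_0: rank C_0 − rank ∂_1 = 10 − 8 = 2, and the invariant factors of ∂_1 are all 1, so H_0 = Z^2.

H_0 ≅ Z^2.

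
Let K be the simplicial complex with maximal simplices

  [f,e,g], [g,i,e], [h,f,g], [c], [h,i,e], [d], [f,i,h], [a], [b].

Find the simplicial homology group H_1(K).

Fix the vertex order a < b < c < d < e < f < g < h < i and write every simplex with vertices in increasing order. Then dim K = 2 and the simplices of K are:

  0-simplices (9): a, b, c, d, e, f, g, h, i
  1-simplices (10): ef, eg, eh, ei, fg, fh, fi, gh, gi, hi
  2-simplices (5): efg, egi, ehi, fgh, fhi

so the chain groups are C_0 ≅ Z^9, C_1 ≅ Z^10, C_2 ≅ Z^5.

∂_1: C_1 → C_0 is given by ∂[p,q] = [q] − [p]. For instance
  ∂ef = f − e.
As a 9×10 matrix over Z this has rank 4, with invariant factors (1,1,1,1).

∂_2: C_2 → C_1 maps a triangle to the signed sum of its edges. For instance
  ∂fgh = gh − fh + fg,
  ∂ehi = hi − ei + eh.
The 10×5 boundary matrix has rank 5 and Smith normal form diag(1,1,1,1,1).

From H_k ≅ ker(∂_k) / im(∂_{k+1}) we obtain:

  H_1: rank ker ∂_1 − rank ∂_2 = (10 − 4) − 5 = 1, and the invariant factors of ∂_2 are all 1, so H_1 = Z.

(K is a triangulation of the disjoint union of the Möbius band and a set of 4 points.)

H_1 = Z.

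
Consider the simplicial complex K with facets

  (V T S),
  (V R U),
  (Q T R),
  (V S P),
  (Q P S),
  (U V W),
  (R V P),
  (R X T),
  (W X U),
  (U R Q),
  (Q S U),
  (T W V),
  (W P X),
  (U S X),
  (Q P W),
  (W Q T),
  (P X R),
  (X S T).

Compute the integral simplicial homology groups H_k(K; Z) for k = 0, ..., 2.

Take the total order P < Q < R < S < T < U < V < W < X on the vertex set. Then K (dimension 2) consists of the simplices:

  0-simplices (9): P, Q, R, S, T, U, V, W, X
  1-simplices (27): PQ, PR, PS, PV, PW, PX, QR, QS, QT, QU, QW, RT, RU, RV, RX, ST, SU, SV, SX, TV, TW, TX, UV, UW, UX, VW, WX
  2-simplices (18): PQS, PQW, PRV, PRX, PSV, PWX, QRT, QRU, QSU, QTW, RTX, RUV, STV, STX, SUX, TVW, UVW, UWX

giving chain groups C_0 ≅ Z^9, C_1 ≅ Z^27, C_2 ≅ Z^18.

The boundary map ∂_1: C_1 → C_0 is given by ∂[p,q] = [q] − [p]. For instance
  ∂UW = W − U.
This gives a 9×27 integer matrix of rank 8; reducing to Smith normal form yields diagonal entries (1,1,1,1,1,1,1,1).

The boundary map ∂_2: C_2 → C_1 sends each 2-simplex [p,q,r] to [q,r] − [p,r] + [p,q]. For instance
  ∂PSV = SV − PV + PS,
  ∂QTW = TW − QW + QT.
As a 27×18 matrix over Z this has rank 17, with invariant factors (1,1,1,1,1,1,1,1,1,1,1,1,1,1,1,1,1).

Computing H_k = (kernel of ∂_k) / (image of ∂_{k+1}):

  H_0: rank C_0 − rank ∂_1 = 9 − 8 = 1, and the invariant factors of ∂_1 are all 1, so H_0 ≅ Z.
  H_1: rank ker ∂_1 − rank ∂_2 = (27 − 8) − 17 = 2, and the invariant factors of ∂_2 are all 1, so H_1 ≅ Z^2.
  H_2: rank ker ∂_2 − rank ∂_3 = (18 − 17) − 0 = 1, and there is no ∂_3, so H_2 ≅ Z.

H_0 ≅ Z,  H_1 ≅ Z^2,  H_2 ≅ Z.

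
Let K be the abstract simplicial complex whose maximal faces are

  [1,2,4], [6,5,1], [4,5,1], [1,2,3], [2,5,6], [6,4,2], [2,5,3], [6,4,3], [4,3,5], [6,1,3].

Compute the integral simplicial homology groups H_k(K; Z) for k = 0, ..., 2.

Fix the vertex order 1 < 2 < 3 < 4 < 5 < 6 and write every simplex with vertices in increasing order. Then dim K = 2 and the simplices of K are:

  0-simplices (6): [1], [2], [3], [4], [5], [6]
  1-simplices (15): [1,2], [1,3], [1,4], [1,5], [1,6], [2,3], [2,4], [2,5], [2,6], [3,4], [3,5], [3,6], [4,5], [4,6], [5,6]
  2-simplices (10): [1,2,3], [1,2,4], [1,3,6], [1,4,5], [1,5,6], [2,3,5], [2,4,6], [2,5,6], [3,4,5], [3,4,6]

giving chain groups C_0 ≅ Z^6, C_1 ≅ Z^15, C_2 ≅ Z^10.

Boundary ∂_1: C_1 → C_0 sends each edge [p,q] (with p < q) to q − p.
As a 6×15 matrix over Z this has rank 5, with invariant factors (1,1,1,1,1).

Boundary ∂_2: C_2 → C_1 sends each 2-simplex [p,q,r] to [q,r] − [p,r] + [p,q]. For instance
  ∂[1,4,5] = [4,5] − [1,5] + [1,4],
  ∂[1,2,4] = [2,4] − [1,4] + [1,2].
This gives a 15×10 integer matrix of rank 10; reducing to Smith normal form yields diagonal entries (1,1,1,1,1,1,1,1,1,2).

Reading off H_k = ker ∂_k / im ∂_{k+1}:

  H_0: rank C_0 − rank ∂_1 = 6 − 5 = 1, and the invariant factors of ∂_1 are all 1, so H_0 = Z.
  H_1: rank ker ∂_1 − rank ∂_2 = (15 − 5) − 10 = 0, and ∂_2 has invariant factor 2 > 1, so H_1 = Z_2.
  H_2: rank ker ∂_2 − rank ∂_3 = (10 − 10) − 0 = 0, and there is no ∂_3, so H_2 = 0.

(K is a triangulation of the real projective plane RP^2.)

H_0 ≅ Z,  H_1 ≅ Z_2,  H_2 = 0.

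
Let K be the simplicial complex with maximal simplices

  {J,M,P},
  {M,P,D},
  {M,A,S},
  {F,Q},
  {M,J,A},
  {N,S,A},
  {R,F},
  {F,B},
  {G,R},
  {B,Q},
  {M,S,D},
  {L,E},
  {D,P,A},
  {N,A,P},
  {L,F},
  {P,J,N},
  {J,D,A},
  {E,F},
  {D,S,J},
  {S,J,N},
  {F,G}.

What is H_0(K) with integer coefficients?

H_0 = Z^2.

K has 14 vertices, 27 edges, 12 triangles.
rank ∂_0 = 0, rank ∂_1 = 12 ⇒ b_0 = 14 − 0 − 12 = 2; all invariant factors of ∂_1 are 1 so no torsion. So H_0 ≅ Z^2.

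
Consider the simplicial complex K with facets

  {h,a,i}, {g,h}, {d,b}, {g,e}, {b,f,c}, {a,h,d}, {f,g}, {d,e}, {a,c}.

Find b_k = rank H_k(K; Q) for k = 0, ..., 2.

b_0 = 1, b_1 = 3, b_2 = 0.

Take the total order a < b < c < d < e < f < g < h < i on the vertex set. Then K (dimension 2) consists of the simplices:

  0-simplices (9): a, b, c, d, e, f, g, h, i
  1-simplices (14): ac, ad, ah, ai, bc, bd, bf, cf, de, dh, eg, fg, gh, hi
  2-simplices (3): adh, ahi, bcf

so the chain groups are C_0 ≅ Z^9, C_1 ≅ Z^14, C_2 ≅ Z^3.

The boundary map ∂_1: C_1 → C_0 sends each edge [p,q] (with p < q) to q − p. For instance
  ∂bc = c − b.
The resulting 9×14 matrix has rank 8, and its Smith normal form has invariant factors (1,1,1,1,1,1,1,1).

∂_2: C_2 → C_1 acts by ∂[p,q,r] = [q,r] − [p,r] + [p,q]. For instance
  ∂adh = dh − ah + ad,
  ∂ahi = hi − ai + ah.
The 14×3 boundary matrix has rank 3 and Smith normal form diag(1,1,1).

From H_k ≅ ker(∂_k) / im(∂_{k+1}) we obtain:

  H_0: rank C_0 − rank ∂_1 = 9 − 8 = 1, and the invariant factors of ∂_1 are all 1, so H_0 ≅ Z.
  H_1: rank ker ∂_1 − rank ∂_2 = (14 − 8) − 3 = 3, and the invariant factors of ∂_2 are all 1, so H_1 ≅ Z^3.
  H_2: rank ker ∂_2 − rank ∂_3 = (3 − 3) − 0 = 0, and there is no ∂_3, so H_2 ≅ 0.

Hence the Betti numbers are b_0 = 1, b_1 = 3, b_2 = 0.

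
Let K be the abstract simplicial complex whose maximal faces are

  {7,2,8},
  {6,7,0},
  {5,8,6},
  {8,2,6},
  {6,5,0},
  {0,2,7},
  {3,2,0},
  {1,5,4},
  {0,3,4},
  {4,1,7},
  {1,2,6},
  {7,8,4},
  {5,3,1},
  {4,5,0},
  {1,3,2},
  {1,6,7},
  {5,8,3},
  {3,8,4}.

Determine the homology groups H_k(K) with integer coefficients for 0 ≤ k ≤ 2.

We work with the vertex ordering 0 < 1 < 2 < 3 < 4 < 5 < 6 < 7 < 8. The simplices of K, each written with vertices in increasing order, are:

  0-simplices (9): [0], [1], [2], [3], [4], [5], [6], [7], [8]
  1-simplices (27): (27 of them)
  2-simplices (18): [0,2,3], [0,2,7], [0,3,4], [0,4,5], [0,5,6], [0,6,7], [1,2,3], [1,2,6], [1,3,5], [1,4,5], [1,4,7], [1,6,7], [2,6,8], [2,7,8], [3,4,8], [3,5,8], [4,7,8], [5,6,8]

Hence C_0 ≅ Z^9, C_1 ≅ Z^27, C_2 ≅ Z^18.

∂_1: C_1 → C_0 is given by ∂[p,q] = [q] − [p].
This gives a 9×27 integer matrix of rank 8; reducing to Smith normal form yields diagonal entries (1,1,1,1,1,1,1,1).

The boundary map ∂_2: C_2 → C_1 acts by ∂[p,q,r] = [q,r] − [p,r] + [p,q]. For instance
  ∂[1,2,6] = [2,6] − [1,6] + [1,2],
  ∂[3,5,8] = [5,8] − [3,8] + [3,5].
This gives a 27×18 integer matrix of rank 18; reducing to Smith normal form yields diagonal entries (1,1,1,1,1,1,1,1,1,1,1,1,1,1,1,1,1,2).

Now H_k = ker ∂_k / im ∂_{k+1}, so:

  H_0: rank C_0 − rank ∂_1 = 9 − 8 = 1, and the invariant factors of ∂_1 are all 1, so H_0 ≅ Z.
  H_1: rank ker ∂_1 − rank ∂_2 = (27 − 8) − 18 = 1, and ∂_2 has invariant factor 2 > 1, so H_1 ≅ Z × Z/2.
  H_2: rank ker ∂_2 − rank ∂_3 = (18 − 18) − 0 = 0, and there is no ∂_3, so H_2 ≅ 0.

As a check, the Euler characteristic is 9 − 27 + 18 = 0, which agrees with 1 − 1 + 0 = 0.

H_0 ≅ Z,  H_1 ≅ Z × Z/2,  H_2 = 0.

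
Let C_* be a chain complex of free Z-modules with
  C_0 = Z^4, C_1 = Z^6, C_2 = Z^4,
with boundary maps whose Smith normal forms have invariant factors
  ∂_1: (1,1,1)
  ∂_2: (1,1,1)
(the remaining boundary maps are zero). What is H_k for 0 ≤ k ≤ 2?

H_0 = Z,  H_1 = 0,  H_2 = Z.

H_0: b_0 = 4 − 0 − 3 = 1; torsion from ∂_1 factors > 1: none. So H_0 = Z.
H_1: b_1 = 6 − 3 − 3 = 0; torsion from ∂_2 factors > 1: none. So H_1 = 0.
H_2: b_2 = 4 − 3 − 0 = 1; torsion from ∂_3 factors > 1: none. So H_2 = Z.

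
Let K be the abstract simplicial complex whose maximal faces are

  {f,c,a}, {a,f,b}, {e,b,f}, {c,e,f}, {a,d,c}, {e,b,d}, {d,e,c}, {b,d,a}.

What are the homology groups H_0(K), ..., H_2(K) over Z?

Fix the vertex order a < b < c < d < e < f and write every simplex with vertices in increasing order. Then dim K = 2 and the simplices of K are:

  0-simplices (6): a, b, c, d, e, f
  1-simplices (12): ab, ac, ad, af, bd, be, bf, cd, ce, cf, de, ef
  2-simplices (8): abd, abf, acd, acf, bde, bef, cde, cef

so the chain groups are C_0 ≅ Z^6, C_1 ≅ Z^12, C_2 ≅ Z^8.

∂_1: C_1 → C_0 is given by ∂[p,q] = [q] − [p]. For instance
  ∂bf = f − b.
As a 6×12 matrix over Z this has rank 5, with invariant factors (1,1,1,1,1).

Boundary ∂_2: C_2 → C_1 maps a triangle to the signed sum of its edges. For instance
  ∂acf = cf − af + ac,
  ∂cde = de − ce + cd.
The 12×8 boundary matrix has rank 7 and Smith normal form diag(1,1,1,1,1,1,1).

Now H_k = ker ∂_k / im ∂_{k+1}, so:

  H_0: rank C_0 − rank ∂_1 = 6 − 5 = 1, and the invariant factors of ∂_1 are all 1, so H_0 ≅ Z.
  H_1: rank ker ∂_1 − rank ∂_2 = (12 − 5) − 7 = 0, and the invariant factors of ∂_2 are all 1, so H_1 ≅ 0.
  H_2: rank ker ∂_2 − rank ∂_3 = (8 − 7) − 0 = 1, and there is no ∂_3, so H_2 ≅ Z.

H_0 ≅ Z,  H_1 = 0,  H_2 ≅ Z.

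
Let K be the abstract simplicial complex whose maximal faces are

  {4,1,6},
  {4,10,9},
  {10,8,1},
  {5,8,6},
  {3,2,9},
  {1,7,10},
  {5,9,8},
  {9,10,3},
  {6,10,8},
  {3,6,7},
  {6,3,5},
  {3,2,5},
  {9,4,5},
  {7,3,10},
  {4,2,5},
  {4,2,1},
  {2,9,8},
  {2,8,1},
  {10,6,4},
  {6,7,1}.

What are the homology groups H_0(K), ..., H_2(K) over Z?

H_0 ≅ Z,  H_1 ≅ Z ⊕ Z/2Z,  H_2 = 0.

Fix the vertex order 1 < 2 < 3 < 4 < 5 < 6 < 7 < 8 < 9 < 10 and write every simplex with vertices in increasing order. Then dim K = 2 and the simplices of K are:

  0-simplices (10): [1], [2], [3], [4], [5], [6], [7], [8], [9], [10]
  1-simplices (30): (30 of them)
  2-simplices (20): (20 of them)

Hence C_0 ≅ Z^10, C_1 ≅ Z^30, C_2 ≅ Z^20.

∂_1: C_1 → C_0 sends each edge [p,q] (with p < q) to q − p.
The resulting 10×30 matrix has rank 9, and its Smith normal form has invariant factors (1,1,1,1,1,1,1,1,1).

Boundary ∂_2: C_2 → C_1 maps a triangle to the signed sum of its edges. For instance
  ∂[1,7,10] = [7,10] − [1,10] + [1,7],
  ∂[3,9,10] = [9,10] − [3,10] + [3,9].
The resulting 30×20 matrix has rank 20, and its Smith normal form has invariant factors (1,1,1,1,1,1,1,1,1,1,1,1,1,1,1,1,1,1,1,2).

Computing H_k = (kernel of ∂_k) / (image of ∂_{k+1}):

  H_0: rank C_0 − rank ∂_1 = 10 − 9 = 1, and the invariant factors of ∂_1 are all 1, so H_0 = Z.
  H_1: rank ker ∂_1 − rank ∂_2 = (30 − 9) − 20 = 1, and ∂_2 has invariant factor 2 > 1, so H_1 = Z ⊕ Z/2Z.
  H_2: rank ker ∂_2 − rank ∂_3 = (20 − 20) − 0 = 0, and there is no ∂_3, so H_2 = 0.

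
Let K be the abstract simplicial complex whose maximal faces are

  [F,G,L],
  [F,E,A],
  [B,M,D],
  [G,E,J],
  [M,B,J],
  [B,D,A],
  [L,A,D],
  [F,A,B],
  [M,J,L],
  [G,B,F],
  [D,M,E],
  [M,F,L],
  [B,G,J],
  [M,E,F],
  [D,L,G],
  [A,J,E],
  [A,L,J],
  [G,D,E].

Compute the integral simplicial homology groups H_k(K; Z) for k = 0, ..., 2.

H_0 = Z,  H_1 = Z^2,  H_2 = Z.

Take the total order A < B < D < E < F < G < J < L < M on the vertex set. Then K (dimension 2) consists of the simplices:

  0-simplices (9): A, B, D, E, F, G, J, L, M
  1-simplices (27): AB, AD, AE, AF, AJ, AL, BD, BF, BG, BJ, BM, DE, DG, DL, DM, EF, EG, EJ, EM, FG, FL, FM, GJ, GL, JL, JM, LM
  2-simplices (18): ABD, ABF, ADL, AEF, AEJ, AJL, BDM, BFG, BGJ, BJM, DEG, DEM, DGL, EFM, EGJ, FGL, FLM, JLM

giving chain groups C_0 ≅ Z^9, C_1 ≅ Z^27, C_2 ≅ Z^18.

Boundary ∂_1: C_1 → C_0 sends each edge [p,q] (with p < q) to q − p.
The resulting 9×27 matrix has rank 8, and its Smith normal form has invariant factors (1,1,1,1,1,1,1,1).

∂_2: C_2 → C_1 sends each 2-simplex [p,q,r] to [q,r] − [p,r] + [p,q]. For instance
  ∂DEM = EM − DM + DE,
  ∂BGJ = GJ − BJ + BG.
As a 27×18 matrix over Z this has rank 17, with invariant factors (1,1,1,1,1,1,1,1,1,1,1,1,1,1,1,1,1).

Now H_k = ker ∂_k / im ∂_{k+1}, so:

  H_0: rank C_0 − rank ∂_1 = 9 − 8 = 1, and the invariant factors of ∂_1 are all 1, so H_0 = Z.
  H_1: rank ker ∂_1 − rank ∂_2 = (27 − 8) − 17 = 2, and the invariant factors of ∂_2 are all 1, so H_1 = Z^2.
  H_2: rank ker ∂_2 − rank ∂_3 = (18 − 17) − 0 = 1, and there is no ∂_3, so H_2 = Z.

(K is a triangulation of the torus T^2.)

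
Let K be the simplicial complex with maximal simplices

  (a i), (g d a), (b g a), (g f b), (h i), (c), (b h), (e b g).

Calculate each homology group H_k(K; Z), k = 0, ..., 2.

H_0 = Z^2,  H_1 = Z,  H_2 = 0.

Order the vertices as a < b < c < d < e < f < g < h < i. Listing each simplex with vertices in this order, K has dimension 2 with simplices:

  0-simplices (9): a, b, c, d, e, f, g, h, i
  1-simplices (12): ab, ad, ag, ai, be, bf, bg, bh, dg, eg, fg, hi
  2-simplices (4): abg, adg, beg, bfg

giving chain groups C_0 ≅ Z^9, C_1 ≅ Z^12, C_2 ≅ Z^4.

The boundary map ∂_1: C_1 → C_0 sends each edge [p,q] (with p < q) to q − p.
The 9×12 boundary matrix has rank 7 and Smith normal form diag(1,1,1,1,1,1,1).

The boundary map ∂_2: C_2 → C_1 acts by ∂[p,q,r] = [q,r] − [p,r] + [p,q]. For instance
  ∂bfg = fg − bg + bf,
  ∂beg = eg − bg + be.
The resulting 12×4 matrix has rank 4, and its Smith normal form has invariant factors (1,1,1,1).

Reading off H_k = ker ∂_k / im ∂_{k+1}:

  H_0: rank C_0 − rank ∂_1 = 9 − 7 = 2, and the invariant factors of ∂_1 are all 1, so H_0 ≅ Z^2.
  H_1: rank ker ∂_1 − rank ∂_2 = (12 − 7) − 4 = 1, and the invariant factors of ∂_2 are all 1, so H_1 ≅ Z.
  H_2: rank ker ∂_2 − rank ∂_3 = (4 − 4) − 0 = 0, and there is no ∂_3, so H_2 ≅ 0.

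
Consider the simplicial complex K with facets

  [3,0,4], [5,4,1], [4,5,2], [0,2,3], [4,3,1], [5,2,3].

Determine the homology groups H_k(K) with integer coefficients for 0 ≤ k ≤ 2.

H_0 = Z,  H_1 = Z,  H_2 = 0.

Order the vertices as 0 < 1 < 2 < 3 < 4 < 5. Listing each simplex with vertices in this order, K has dimension 2 with simplices:

  0-simplices (6): [0], [1], [2], [3], [4], [5]
  1-simplices (12): [0,2], [0,3], [0,4], [1,3], [1,4], [1,5], [2,3], [2,4], [2,5], [3,4], [3,5], [4,5]
  2-simplices (6): [0,2,3], [0,3,4], [1,3,4], [1,4,5], [2,3,5], [2,4,5]

giving chain groups C_0 ≅ Z^6, C_1 ≅ Z^12, C_2 ≅ Z^6.

Boundary ∂_1: C_1 → C_0 maps an edge to its endpoints' difference, ∂[p,q] = q − p. For instance
  ∂[2,5] = [5] − [2].
The resulting 6×12 matrix has rank 5, and its Smith normal form has invariant factors (1,1,1,1,1).

The boundary map ∂_2: C_2 → C_1 acts by ∂[p,q,r] = [q,r] − [p,r] + [p,q]. For instance
  ∂[0,3,4] = [3,4] − [0,4] + [0,3],
  ∂[2,4,5] = [4,5] − [2,5] + [2,4].
The 12×6 boundary matrix has rank 6 and Smith normal form diag(1,1,1,1,1,1).

Now H_k = ker ∂_k / im ∂_{k+1}, so:

  H_0: rank C_0 − rank ∂_1 = 6 − 5 = 1, and the invariant factors of ∂_1 are all 1, so H_0 = Z.
  H_1: rank ker ∂_1 − rank ∂_2 = (12 − 5) − 6 = 1, and the invariant factors of ∂_2 are all 1, so H_1 = Z.
  H_2: rank ker ∂_2 − rank ∂_3 = (6 − 6) − 0 = 0, and there is no ∂_3, so H_2 = 0.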